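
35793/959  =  37 + 310/959 = 37.32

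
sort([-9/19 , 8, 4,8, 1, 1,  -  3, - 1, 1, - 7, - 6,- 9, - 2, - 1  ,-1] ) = [ - 9,-7,  -  6,-3, - 2,-1,- 1, - 1, - 9/19,1, 1,1, 4 , 8,8] 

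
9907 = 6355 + 3552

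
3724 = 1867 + 1857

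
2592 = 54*48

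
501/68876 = 501/68876 = 0.01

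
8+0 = 8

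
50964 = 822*62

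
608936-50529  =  558407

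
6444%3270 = 3174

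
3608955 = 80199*45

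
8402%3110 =2182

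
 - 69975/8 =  - 69975/8 = -  8746.88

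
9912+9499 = 19411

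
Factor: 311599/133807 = 17^( - 2)*673^1  =  673/289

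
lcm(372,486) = 30132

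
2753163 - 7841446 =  - 5088283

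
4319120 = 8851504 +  - 4532384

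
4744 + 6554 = 11298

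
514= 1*514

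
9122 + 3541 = 12663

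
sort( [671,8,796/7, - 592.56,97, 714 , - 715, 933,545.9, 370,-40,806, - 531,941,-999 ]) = [ - 999 ,-715 , - 592.56,-531, - 40,8, 97,796/7, 370,545.9,671,714, 806,  933,941]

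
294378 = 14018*21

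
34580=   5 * 6916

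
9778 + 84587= 94365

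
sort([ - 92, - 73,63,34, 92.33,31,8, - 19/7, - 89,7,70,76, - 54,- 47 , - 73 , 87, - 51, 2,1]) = [ -92, -89, - 73, - 73 , - 54, - 51, - 47, - 19/7,1,2,7, 8,31, 34,63,70,76,87,92.33] 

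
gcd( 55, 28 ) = 1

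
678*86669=58761582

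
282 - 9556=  - 9274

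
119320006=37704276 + 81615730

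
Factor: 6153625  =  5^3*19^1*2591^1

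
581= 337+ 244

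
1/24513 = 1/24513 = 0.00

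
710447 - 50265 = 660182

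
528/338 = 264/169  =  1.56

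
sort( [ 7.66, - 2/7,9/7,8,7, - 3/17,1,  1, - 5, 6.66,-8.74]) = [ - 8.74, - 5, - 2/7, - 3/17, 1,1,9/7,6.66, 7, 7.66,8 ] 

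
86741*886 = 76852526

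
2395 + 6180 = 8575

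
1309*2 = 2618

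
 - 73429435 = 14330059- 87759494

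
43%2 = 1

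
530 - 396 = 134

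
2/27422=1/13711 = 0.00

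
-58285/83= - 58285/83 = -  702.23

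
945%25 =20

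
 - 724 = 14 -738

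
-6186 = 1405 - 7591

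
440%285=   155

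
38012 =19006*2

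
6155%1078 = 765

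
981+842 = 1823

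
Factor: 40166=2^1*7^1*19^1*151^1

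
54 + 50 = 104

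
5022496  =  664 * 7564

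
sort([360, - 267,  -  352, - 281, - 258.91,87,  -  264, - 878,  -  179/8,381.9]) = [ - 878,  -  352, - 281, - 267 , - 264, - 258.91,  -  179/8,87,360,381.9] 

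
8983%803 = 150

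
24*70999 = 1703976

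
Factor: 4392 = 2^3*3^2*61^1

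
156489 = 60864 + 95625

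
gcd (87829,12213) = 1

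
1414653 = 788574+626079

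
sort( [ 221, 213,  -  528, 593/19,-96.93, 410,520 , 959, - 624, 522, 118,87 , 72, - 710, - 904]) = [-904, - 710,  -  624, - 528 ,- 96.93, 593/19, 72, 87, 118,213,  221, 410, 520, 522, 959]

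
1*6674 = 6674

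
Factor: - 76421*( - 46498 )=2^1 * 67^1*347^1*76421^1 =3553423658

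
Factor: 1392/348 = 2^2 = 4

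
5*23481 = 117405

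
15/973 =15/973 = 0.02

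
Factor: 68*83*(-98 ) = -2^3*7^2*17^1*83^1 = - 553112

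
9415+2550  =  11965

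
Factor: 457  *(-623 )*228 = - 2^2*3^1*7^1*19^1*89^1*457^1 = -64914108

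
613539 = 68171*9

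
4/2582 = 2/1291 = 0.00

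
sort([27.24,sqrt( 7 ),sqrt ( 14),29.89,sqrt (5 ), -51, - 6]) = [ - 51, - 6,sqrt( 5 ), sqrt( 7 ),sqrt ( 14 ),27.24,29.89]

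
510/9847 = 510/9847 = 0.05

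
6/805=6/805= 0.01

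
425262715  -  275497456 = 149765259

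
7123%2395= 2333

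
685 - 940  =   - 255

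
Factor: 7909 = 11^1*719^1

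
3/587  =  3/587 = 0.01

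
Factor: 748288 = 2^8 * 37^1*79^1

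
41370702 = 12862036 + 28508666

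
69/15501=23/5167 = 0.00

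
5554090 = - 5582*( - 995 ) 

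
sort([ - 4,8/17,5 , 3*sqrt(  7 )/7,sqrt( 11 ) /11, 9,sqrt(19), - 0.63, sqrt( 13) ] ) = [ - 4,  -  0.63, sqrt( 11) /11,8/17, 3*sqrt( 7 ) /7,sqrt( 13),sqrt( 19),5,9] 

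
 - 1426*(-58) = 82708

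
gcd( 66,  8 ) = 2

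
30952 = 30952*1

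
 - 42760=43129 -85889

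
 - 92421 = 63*( - 1467) 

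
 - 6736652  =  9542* (- 706 )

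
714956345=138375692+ 576580653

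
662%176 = 134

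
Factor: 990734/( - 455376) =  - 2^( - 3)*3^( - 1)*53^( - 1 )*71^1*179^ ( - 1 )*6977^1 = - 495367/227688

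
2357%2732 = 2357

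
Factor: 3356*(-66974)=-2^3*839^1*33487^1 = -224764744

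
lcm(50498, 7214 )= 50498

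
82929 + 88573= 171502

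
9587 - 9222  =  365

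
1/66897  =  1/66897 = 0.00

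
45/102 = 15/34 = 0.44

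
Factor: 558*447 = 2^1*3^3*31^1*149^1 =249426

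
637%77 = 21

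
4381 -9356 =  -4975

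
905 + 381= 1286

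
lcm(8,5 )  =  40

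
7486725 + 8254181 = 15740906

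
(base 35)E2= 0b111101100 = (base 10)492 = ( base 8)754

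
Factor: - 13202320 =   -  2^4*  5^1*227^1*727^1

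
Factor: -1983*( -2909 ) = 3^1*661^1*2909^1 = 5768547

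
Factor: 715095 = 3^3*5^1*5297^1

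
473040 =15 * 31536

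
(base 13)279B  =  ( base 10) 5705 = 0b1011001001001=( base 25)935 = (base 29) 6ml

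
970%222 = 82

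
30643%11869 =6905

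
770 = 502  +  268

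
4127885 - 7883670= - 3755785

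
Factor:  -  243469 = -243469^1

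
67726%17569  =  15019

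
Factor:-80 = -2^4*5^1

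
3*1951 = 5853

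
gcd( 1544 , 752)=8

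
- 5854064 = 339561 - 6193625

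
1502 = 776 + 726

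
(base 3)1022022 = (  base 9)1268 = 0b1110111001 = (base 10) 953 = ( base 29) 13P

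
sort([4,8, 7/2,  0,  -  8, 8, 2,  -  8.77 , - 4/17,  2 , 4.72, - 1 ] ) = [  -  8.77,-8,-1, - 4/17, 0,2, 2,  7/2, 4,4.72,8, 8]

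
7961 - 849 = 7112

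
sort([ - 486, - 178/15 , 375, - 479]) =[ - 486, - 479, - 178/15, 375 ] 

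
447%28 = 27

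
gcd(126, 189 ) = 63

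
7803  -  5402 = 2401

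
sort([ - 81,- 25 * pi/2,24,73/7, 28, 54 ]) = [-81, - 25*pi/2 , 73/7, 24, 28,54]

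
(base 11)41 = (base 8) 55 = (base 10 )45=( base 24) 1l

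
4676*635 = 2969260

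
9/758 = 9/758 = 0.01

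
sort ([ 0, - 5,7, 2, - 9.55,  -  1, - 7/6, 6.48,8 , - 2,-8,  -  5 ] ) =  [ - 9.55, - 8, -5,-5, - 2, - 7/6,-1,0, 2,  6.48,7,8]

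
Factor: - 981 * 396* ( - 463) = 179864388 = 2^2*3^4*11^1*109^1*463^1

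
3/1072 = 3/1072= 0.00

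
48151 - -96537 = 144688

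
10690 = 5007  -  -5683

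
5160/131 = 5160/131 =39.39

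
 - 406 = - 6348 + 5942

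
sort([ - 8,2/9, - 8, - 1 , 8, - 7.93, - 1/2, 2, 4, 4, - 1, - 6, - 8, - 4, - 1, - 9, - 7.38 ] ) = [ - 9, - 8, -8 , - 8 ,  -  7.93, - 7.38,  -  6, - 4, - 1, - 1,  -  1,-1/2,  2/9,2,4, 4,8] 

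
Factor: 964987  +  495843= 2^1*5^1*7^1*41^1*509^1 =1460830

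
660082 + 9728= 669810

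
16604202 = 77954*213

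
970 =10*97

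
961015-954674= 6341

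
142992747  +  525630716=668623463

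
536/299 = 1 + 237/299 = 1.79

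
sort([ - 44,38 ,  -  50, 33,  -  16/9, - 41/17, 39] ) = [ - 50, - 44,-41/17, - 16/9,33,  38, 39 ] 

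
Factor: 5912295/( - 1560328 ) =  - 2^( - 3)*3^1*5^1*7^( - 1) * 11^ ( - 1)*17^ (  -  1)*149^ ( - 1 )* 394153^1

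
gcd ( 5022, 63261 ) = 81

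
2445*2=4890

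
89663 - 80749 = 8914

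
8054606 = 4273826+3780780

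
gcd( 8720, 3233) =1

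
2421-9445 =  - 7024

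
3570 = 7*510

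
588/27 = 21  +  7/9= 21.78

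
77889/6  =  25963/2 = 12981.50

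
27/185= 27/185 = 0.15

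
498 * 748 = 372504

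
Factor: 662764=2^2 * 67^1*2473^1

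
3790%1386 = 1018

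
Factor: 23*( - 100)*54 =-124200 = - 2^3*3^3*5^2*23^1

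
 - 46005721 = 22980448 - 68986169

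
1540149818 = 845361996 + 694787822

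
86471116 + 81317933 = 167789049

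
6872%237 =236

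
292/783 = 292/783  =  0.37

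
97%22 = 9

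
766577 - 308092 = 458485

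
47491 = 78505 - 31014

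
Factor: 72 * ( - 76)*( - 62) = 2^6*3^2*19^1 * 31^1  =  339264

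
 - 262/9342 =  - 1 + 4540/4671 = -0.03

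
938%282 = 92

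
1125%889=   236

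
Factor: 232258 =2^1 *13^1* 8933^1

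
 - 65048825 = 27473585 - 92522410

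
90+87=177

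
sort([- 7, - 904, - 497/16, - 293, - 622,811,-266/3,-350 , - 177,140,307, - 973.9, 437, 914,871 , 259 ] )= [ - 973.9, - 904, -622,-350,- 293, - 177, - 266/3, - 497/16, - 7, 140,259,307,  437,811, 871,914] 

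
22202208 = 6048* 3671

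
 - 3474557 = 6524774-9999331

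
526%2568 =526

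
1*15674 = 15674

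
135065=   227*595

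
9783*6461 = 63207963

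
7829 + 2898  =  10727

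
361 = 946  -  585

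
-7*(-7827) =54789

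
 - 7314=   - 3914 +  -3400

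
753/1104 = 251/368= 0.68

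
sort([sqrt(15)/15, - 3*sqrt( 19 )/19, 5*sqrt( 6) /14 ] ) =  [ - 3*sqrt ( 19)/19, sqrt(15)/15,5 * sqrt( 6)/14 ] 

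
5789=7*827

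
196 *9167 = 1796732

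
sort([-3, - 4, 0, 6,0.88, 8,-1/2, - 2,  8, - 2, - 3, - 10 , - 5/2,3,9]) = [ -10, - 4, - 3, -3, - 5/2 , - 2,  -  2,-1/2, 0, 0.88, 3 , 6, 8,  8  ,  9 ] 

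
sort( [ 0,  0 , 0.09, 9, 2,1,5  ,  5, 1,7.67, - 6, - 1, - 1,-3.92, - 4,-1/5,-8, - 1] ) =[ -8,  -  6, - 4 , - 3.92 ,-1, - 1, - 1,-1/5,0, 0,0.09 , 1,1,2,5 , 5 , 7.67,9]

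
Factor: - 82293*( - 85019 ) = 6996468567 = 3^1*11^1*59^1 * 131^1*27431^1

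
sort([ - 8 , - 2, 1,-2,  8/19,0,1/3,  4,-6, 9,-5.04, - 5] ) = [-8  ,  -  6 , - 5.04,-5,-2 ,  -  2, 0, 1/3, 8/19, 1, 4, 9] 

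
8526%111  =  90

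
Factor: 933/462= 311/154 =2^( - 1 )*7^(-1) * 11^( - 1)*311^1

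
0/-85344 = 0/1 = -  0.00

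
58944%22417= 14110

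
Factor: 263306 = 2^1*173^1*761^1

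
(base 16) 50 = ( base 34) 2C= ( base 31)2i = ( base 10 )80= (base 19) 44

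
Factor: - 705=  - 3^1*5^1*47^1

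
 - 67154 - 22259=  -89413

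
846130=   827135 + 18995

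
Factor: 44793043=44793043^1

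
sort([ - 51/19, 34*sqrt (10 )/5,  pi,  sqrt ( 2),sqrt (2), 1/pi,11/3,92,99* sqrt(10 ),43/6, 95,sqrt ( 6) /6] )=[ - 51/19 , 1/pi,sqrt( 6)/6,sqrt ( 2), sqrt (2),pi,11/3, 43/6,34 * sqrt( 10 ) /5,92,95, 99*sqrt(10) ] 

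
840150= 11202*75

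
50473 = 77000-26527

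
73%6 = 1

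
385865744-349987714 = 35878030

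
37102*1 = 37102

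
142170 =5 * 28434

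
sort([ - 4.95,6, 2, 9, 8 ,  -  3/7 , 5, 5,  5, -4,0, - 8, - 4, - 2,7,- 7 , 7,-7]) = [ - 8,  -  7, - 7, - 4.95, - 4, - 4, - 2,-3/7, 0, 2, 5,  5, 5, 6,7,7, 8 , 9 ]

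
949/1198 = 949/1198 = 0.79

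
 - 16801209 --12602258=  - 4198951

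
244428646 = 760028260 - 515599614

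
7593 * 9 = 68337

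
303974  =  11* 27634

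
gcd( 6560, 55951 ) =1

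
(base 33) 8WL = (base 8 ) 23075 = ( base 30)aq9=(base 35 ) 7yo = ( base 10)9789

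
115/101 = 1 + 14/101 = 1.14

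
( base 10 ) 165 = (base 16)a5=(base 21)7i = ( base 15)b0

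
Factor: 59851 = 11^1*5441^1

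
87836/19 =4622 + 18/19 = 4622.95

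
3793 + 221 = 4014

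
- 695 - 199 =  - 894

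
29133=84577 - 55444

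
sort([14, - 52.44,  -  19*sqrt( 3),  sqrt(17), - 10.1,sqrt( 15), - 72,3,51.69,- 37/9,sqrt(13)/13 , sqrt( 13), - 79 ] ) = [ - 79, - 72, - 52.44, - 19*sqrt( 3), - 10.1, - 37/9,sqrt( 13 ) /13, 3,sqrt(13),sqrt ( 15),sqrt( 17),14,51.69] 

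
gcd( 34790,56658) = 994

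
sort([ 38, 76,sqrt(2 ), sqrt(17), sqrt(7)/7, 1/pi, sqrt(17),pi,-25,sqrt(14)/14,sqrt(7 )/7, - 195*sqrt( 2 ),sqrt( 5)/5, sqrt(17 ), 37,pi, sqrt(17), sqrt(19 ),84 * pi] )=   [ - 195 * sqrt(2 ),-25, sqrt(14 )/14,1/pi, sqrt(7 ) /7, sqrt(7 )/7, sqrt(5) /5,  sqrt(2 ), pi, pi, sqrt(17), sqrt(17 ) , sqrt(17),sqrt(17), sqrt ( 19),  37, 38 , 76,84*pi]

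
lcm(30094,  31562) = 1294042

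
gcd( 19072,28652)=4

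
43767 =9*4863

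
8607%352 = 159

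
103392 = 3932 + 99460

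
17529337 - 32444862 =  - 14915525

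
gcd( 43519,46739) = 7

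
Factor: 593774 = 2^1 * 31^1*61^1* 157^1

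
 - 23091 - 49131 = - 72222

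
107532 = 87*1236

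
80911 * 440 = 35600840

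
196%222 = 196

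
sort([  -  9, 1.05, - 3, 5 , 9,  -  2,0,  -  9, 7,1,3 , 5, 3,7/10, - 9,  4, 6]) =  [ - 9, -9,- 9,-3,  -  2, 0, 7/10, 1, 1.05, 3 , 3, 4, 5,5,6,7, 9 ]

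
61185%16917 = 10434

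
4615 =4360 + 255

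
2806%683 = 74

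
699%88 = 83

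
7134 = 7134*1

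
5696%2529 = 638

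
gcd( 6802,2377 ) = 1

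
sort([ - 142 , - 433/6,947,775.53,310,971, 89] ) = [  -  142, - 433/6,89,310,775.53, 947  ,  971 ]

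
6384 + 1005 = 7389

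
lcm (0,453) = 0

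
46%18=10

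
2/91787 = 2/91787 = 0.00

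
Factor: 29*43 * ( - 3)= - 3741 = - 3^1*29^1* 43^1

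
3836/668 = 5 + 124/167 =5.74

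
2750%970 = 810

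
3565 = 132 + 3433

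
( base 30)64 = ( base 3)20211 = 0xb8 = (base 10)184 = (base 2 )10111000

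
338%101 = 35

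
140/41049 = 140/41049 = 0.00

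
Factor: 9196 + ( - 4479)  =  4717 = 53^1*89^1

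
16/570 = 8/285=0.03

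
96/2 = 48 = 48.00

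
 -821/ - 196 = 4 + 37/196  =  4.19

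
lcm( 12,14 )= 84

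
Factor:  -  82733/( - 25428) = 2^( - 2)*3^( - 1)*7^1* 13^ ( - 1) * 53^1 *163^( - 1 )*223^1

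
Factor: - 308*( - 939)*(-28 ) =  - 2^4 * 3^1*7^2*11^1*313^1 = -  8097936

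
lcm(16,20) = 80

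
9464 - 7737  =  1727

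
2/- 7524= -1+3761/3762 = - 0.00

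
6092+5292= 11384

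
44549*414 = 18443286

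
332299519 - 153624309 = 178675210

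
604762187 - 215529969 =389232218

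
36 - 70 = -34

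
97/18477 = 97/18477 = 0.01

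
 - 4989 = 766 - 5755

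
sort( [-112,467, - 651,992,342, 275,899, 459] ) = [-651, - 112,275, 342,459, 467,899 , 992]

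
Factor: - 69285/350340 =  - 2^( - 2) * 31^1 * 149^1 * 5839^ ( - 1) = - 4619/23356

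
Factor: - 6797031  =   -3^1*2265677^1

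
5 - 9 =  - 4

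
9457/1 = 9457 = 9457.00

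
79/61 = 79/61  =  1.30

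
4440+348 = 4788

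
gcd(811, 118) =1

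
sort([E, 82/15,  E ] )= [ E,E, 82/15 ] 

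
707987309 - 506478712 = 201508597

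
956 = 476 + 480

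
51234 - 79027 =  - 27793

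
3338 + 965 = 4303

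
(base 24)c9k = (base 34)668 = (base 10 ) 7148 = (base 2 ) 1101111101100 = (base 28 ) 938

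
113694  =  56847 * 2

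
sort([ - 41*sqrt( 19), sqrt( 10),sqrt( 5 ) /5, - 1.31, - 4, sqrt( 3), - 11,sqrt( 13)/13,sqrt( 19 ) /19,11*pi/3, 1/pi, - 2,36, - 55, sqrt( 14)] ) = [ - 41*sqrt( 19 ) , - 55, - 11, - 4, - 2, - 1.31,sqrt( 19)/19,sqrt( 13) /13 , 1/pi,sqrt( 5) /5,sqrt(3),sqrt( 10),sqrt( 14 ) , 11*pi/3,  36] 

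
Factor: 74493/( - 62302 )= - 2^( - 1)*3^3*31^1*89^1*31151^( -1 )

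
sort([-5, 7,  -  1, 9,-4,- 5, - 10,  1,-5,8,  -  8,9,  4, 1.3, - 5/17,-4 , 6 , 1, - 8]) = [  -  10, - 8 ,-8,  -  5, - 5, - 5 , - 4,-4,  -  1, - 5/17,1,1,1.3 , 4,6, 7,8,9,  9]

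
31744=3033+28711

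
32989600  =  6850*4816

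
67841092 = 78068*869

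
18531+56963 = 75494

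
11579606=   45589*254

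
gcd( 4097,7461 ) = 1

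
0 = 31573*0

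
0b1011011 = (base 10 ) 91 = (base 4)1123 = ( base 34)2N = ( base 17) 56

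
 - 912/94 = -456/47  =  - 9.70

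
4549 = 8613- 4064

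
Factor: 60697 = 7^1*13^1*23^1 * 29^1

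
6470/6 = 1078 + 1/3=1078.33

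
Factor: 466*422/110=2^1*5^ ( - 1 )*11^( - 1 ) * 211^1*233^1=98326/55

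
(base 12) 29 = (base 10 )33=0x21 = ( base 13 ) 27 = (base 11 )30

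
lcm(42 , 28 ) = 84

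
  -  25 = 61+-86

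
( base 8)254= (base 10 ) 172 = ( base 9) 211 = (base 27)6a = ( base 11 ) 147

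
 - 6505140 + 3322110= - 3183030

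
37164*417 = 15497388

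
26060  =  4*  6515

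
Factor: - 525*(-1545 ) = 3^2 * 5^3*7^1*103^1 = 811125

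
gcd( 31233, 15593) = 1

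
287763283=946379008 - 658615725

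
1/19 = 1/19 = 0.05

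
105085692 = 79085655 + 26000037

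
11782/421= 11782/421=27.99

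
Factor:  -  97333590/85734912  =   - 2^( - 8) * 5^1 * 41^1*55817^( - 1 )*79133^1  =  -16222265/14289152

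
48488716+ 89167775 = 137656491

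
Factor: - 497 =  - 7^1*71^1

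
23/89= 23/89= 0.26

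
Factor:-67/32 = - 2^( - 5 )*67^1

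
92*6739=619988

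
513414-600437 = - 87023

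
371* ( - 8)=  -2968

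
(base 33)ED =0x1db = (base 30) FP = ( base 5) 3400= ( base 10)475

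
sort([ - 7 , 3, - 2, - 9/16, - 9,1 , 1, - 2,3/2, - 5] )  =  [ - 9, - 7, - 5, - 2, - 2, - 9/16 , 1,1,3/2,3]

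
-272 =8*( - 34)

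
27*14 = 378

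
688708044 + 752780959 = 1441489003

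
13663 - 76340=  -  62677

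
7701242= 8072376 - 371134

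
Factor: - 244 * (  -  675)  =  164700 = 2^2  *3^3*5^2*61^1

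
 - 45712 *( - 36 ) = 1645632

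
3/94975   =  3/94975 = 0.00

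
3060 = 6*510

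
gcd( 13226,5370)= 2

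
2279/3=759 + 2/3=759.67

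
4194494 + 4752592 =8947086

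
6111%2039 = 2033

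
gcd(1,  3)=1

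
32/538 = 16/269 = 0.06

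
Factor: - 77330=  - 2^1*5^1 *11^1*19^1*37^1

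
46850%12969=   7943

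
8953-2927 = 6026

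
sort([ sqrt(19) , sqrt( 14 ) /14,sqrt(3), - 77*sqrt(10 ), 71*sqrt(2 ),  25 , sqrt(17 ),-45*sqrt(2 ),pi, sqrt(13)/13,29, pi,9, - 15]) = [ - 77  *sqrt( 10),  -  45*sqrt( 2), - 15 , sqrt( 14)/14,sqrt(  13 )/13,sqrt ( 3),  pi, pi,sqrt(17), sqrt (19 ) , 9, 25 , 29,71*sqrt( 2)]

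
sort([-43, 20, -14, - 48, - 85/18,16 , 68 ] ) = [  -  48, - 43, - 14, - 85/18, 16, 20,68] 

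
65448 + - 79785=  - 14337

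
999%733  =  266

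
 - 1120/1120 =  -1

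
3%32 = 3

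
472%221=30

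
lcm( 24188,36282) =72564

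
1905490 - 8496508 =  - 6591018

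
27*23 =621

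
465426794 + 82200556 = 547627350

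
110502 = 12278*9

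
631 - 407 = 224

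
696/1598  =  348/799 = 0.44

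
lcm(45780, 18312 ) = 91560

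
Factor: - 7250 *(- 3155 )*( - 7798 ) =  - 178369502500= -  2^2*5^4 *7^1 *29^1*557^1*631^1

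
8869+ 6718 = 15587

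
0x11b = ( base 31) 94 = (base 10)283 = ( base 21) DA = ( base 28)a3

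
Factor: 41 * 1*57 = 3^1*19^1 * 41^1 =2337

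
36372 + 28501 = 64873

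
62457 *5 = 312285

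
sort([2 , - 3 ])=[-3, 2]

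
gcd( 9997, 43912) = 1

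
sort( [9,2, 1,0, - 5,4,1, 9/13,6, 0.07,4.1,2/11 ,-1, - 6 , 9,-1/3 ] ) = [-6 , - 5,-1, - 1/3,0, 0.07, 2/11,9/13,1,1,2,4,4.1,6,9, 9 ] 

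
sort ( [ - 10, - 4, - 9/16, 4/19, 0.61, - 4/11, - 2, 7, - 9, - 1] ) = [-10,  -  9, - 4, - 2 , - 1, - 9/16, - 4/11, 4/19, 0.61, 7 ] 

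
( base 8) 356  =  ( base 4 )3232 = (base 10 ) 238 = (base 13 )154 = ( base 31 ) 7L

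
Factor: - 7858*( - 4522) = 2^2*7^1*17^1*19^1*3929^1 = 35533876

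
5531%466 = 405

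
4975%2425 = 125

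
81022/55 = 81022/55  =  1473.13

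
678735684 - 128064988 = 550670696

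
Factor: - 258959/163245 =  - 3^( - 1 ) * 5^( - 1)*10883^( - 1) * 258959^1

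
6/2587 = 6/2587= 0.00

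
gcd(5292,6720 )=84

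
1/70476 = 1/70476= 0.00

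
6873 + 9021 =15894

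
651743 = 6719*97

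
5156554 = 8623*598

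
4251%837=66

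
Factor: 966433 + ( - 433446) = 532987 = 7^1 * 13^1 * 5857^1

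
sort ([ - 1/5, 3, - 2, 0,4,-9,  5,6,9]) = [ - 9,  -  2, - 1/5 , 0,3,4, 5,6, 9 ] 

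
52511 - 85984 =  -  33473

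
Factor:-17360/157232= -35/317 = - 5^1*7^1*317^ ( - 1)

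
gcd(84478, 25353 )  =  1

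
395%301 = 94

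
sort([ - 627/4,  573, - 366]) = [ - 366, - 627/4,573]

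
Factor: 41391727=13^1*31^1*271^1*379^1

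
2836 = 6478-3642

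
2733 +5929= 8662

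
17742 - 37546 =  - 19804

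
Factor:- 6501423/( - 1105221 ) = 13^( -1) * 17^(  -  1 )*29^1*  1667^( - 1) * 74729^1 = 2167141/368407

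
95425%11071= 6857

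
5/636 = 5/636 = 0.01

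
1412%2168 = 1412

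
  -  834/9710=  - 1 + 4438/4855 = - 0.09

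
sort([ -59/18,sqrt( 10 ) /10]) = [ - 59/18,sqrt (10) /10] 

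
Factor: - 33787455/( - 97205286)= 2^( - 1) * 5^1*13^1*17^( - 1)*53^( - 1)*163^1 * 1063^1*17981^( - 1)=11262485/32401762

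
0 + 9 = 9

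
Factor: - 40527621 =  -3^4*500341^1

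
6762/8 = 3381/4   =  845.25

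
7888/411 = 7888/411= 19.19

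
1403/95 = 14  +  73/95 = 14.77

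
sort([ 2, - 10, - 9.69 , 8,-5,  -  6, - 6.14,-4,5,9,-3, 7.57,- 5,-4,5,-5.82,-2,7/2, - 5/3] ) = [ - 10, - 9.69, - 6.14,-6, - 5.82, - 5,-5 , - 4, - 4, -3 ,-2, - 5/3,2, 7/2, 5, 5,7.57, 8 , 9] 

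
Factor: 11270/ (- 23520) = - 2^( - 4)*3^ (-1)*23^1 = -23/48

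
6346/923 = 6346/923=   6.88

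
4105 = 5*821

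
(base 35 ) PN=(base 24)1DA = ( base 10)898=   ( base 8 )1602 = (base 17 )31E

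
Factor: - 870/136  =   - 2^( - 2)*3^1*5^1 * 17^( - 1) *29^1 = - 435/68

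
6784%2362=2060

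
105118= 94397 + 10721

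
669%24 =21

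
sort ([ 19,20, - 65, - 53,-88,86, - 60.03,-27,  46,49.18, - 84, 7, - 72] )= [ - 88,  -  84, - 72, - 65,  -  60.03,-53 ,-27,7,19, 20, 46,  49.18,86]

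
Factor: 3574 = 2^1*1787^1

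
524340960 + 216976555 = 741317515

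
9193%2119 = 717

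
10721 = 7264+3457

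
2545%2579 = 2545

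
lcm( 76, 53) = 4028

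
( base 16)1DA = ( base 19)15i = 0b111011010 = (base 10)474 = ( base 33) ec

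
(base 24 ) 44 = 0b1100100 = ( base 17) 5F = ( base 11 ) 91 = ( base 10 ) 100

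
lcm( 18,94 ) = 846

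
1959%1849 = 110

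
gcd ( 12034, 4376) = 1094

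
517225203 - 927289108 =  - 410063905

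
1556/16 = 97 + 1/4 = 97.25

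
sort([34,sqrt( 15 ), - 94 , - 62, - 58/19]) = [  -  94, - 62, -58/19, sqrt( 15 ), 34]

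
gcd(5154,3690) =6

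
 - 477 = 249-726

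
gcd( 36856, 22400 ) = 8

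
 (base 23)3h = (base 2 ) 1010110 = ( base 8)126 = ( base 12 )72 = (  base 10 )86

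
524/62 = 262/31 = 8.45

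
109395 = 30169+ 79226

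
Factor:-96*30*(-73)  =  2^6 *3^2 * 5^1*73^1=210240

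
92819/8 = 11602 + 3/8 = 11602.38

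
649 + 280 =929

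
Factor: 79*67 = 67^1*79^1 = 5293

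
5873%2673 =527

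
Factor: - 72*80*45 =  - 259200 = - 2^7*3^4*5^2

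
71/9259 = 71/9259 = 0.01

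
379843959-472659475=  - 92815516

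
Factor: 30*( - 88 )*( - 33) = 2^4*3^2* 5^1*11^2 = 87120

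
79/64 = 79/64 = 1.23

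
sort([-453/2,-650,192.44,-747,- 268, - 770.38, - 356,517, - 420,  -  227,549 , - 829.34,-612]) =[-829.34 ,  -  770.38,  -  747, - 650  , - 612, - 420,- 356, - 268, - 227,- 453/2,192.44,  517,549]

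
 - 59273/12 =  - 4940 + 7/12 = - 4939.42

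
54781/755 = 54781/755 = 72.56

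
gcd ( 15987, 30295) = 73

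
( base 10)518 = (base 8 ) 1006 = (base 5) 4033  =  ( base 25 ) ki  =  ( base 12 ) 372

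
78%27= 24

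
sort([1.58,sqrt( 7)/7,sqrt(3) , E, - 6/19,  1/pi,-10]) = [-10, - 6/19,1/pi, sqrt(7 )/7,1.58, sqrt( 3),E] 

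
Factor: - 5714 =-2^1  *2857^1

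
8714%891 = 695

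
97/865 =97/865 = 0.11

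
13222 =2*6611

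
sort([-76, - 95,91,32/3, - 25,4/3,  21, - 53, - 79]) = [ - 95, - 79, - 76, - 53,-25, 4/3,32/3,21,91] 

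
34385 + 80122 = 114507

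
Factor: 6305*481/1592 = 3032705/1592=   2^( - 3)*5^1*13^2*37^1*97^1*199^(-1)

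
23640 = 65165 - 41525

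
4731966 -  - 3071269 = 7803235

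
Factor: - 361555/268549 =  - 5^1 * 17^( - 1)*167^1*433^1*15797^( - 1) 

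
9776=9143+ 633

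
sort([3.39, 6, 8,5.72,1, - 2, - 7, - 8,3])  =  [ - 8, - 7, - 2,1,3, 3.39,5.72,6,8] 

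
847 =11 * 77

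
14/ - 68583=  - 1 + 68569/68583 = - 0.00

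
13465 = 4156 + 9309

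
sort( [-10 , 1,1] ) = [ - 10, 1, 1]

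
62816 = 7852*8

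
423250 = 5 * 84650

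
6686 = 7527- 841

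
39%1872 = 39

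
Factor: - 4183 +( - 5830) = -10013 = - 17^1 * 19^1*31^1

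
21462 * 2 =42924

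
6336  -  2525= 3811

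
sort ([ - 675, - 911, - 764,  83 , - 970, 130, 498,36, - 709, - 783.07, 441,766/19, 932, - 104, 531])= [ - 970,  -  911,-783.07,- 764, - 709 , - 675, - 104, 36, 766/19,83, 130,  441, 498,531, 932 ]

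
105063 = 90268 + 14795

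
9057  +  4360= 13417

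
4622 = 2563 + 2059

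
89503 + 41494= 130997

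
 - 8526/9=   -  2842/3 = - 947.33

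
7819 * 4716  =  36874404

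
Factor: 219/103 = 3^1*73^1*103^(  -  1 ) 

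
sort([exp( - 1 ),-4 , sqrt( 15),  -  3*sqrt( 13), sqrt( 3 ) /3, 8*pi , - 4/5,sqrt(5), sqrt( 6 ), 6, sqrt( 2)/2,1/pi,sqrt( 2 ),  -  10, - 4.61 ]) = [ - 3*sqrt( 13), - 10, - 4.61, - 4, - 4/5, 1/pi, exp( - 1 ),  sqrt( 3)/3, sqrt (2)/2, sqrt( 2),sqrt(5 ),sqrt(6 ), sqrt( 15 ), 6  ,  8*pi] 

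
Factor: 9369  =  3^3*347^1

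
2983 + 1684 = 4667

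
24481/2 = 12240 + 1/2 = 12240.50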